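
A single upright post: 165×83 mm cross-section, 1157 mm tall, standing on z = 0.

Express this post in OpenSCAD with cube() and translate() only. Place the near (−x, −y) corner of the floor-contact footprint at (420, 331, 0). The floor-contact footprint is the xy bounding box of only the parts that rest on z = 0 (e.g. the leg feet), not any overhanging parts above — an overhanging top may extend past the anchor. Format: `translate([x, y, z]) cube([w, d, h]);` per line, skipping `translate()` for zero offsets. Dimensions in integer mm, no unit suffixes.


translate([420, 331, 0]) cube([165, 83, 1157]);


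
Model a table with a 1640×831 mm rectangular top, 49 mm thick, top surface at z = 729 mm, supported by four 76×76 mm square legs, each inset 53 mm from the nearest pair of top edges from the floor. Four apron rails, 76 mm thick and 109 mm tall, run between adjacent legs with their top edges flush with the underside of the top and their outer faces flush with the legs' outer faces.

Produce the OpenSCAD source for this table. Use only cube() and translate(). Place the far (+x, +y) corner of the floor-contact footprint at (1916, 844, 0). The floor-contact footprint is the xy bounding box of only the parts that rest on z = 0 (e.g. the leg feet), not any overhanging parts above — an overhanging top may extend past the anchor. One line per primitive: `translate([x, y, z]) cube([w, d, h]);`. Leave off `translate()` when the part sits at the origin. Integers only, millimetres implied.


// leg_h = 729 - 49 = 680
// apron z = 680 - 109 = 571
translate([329, 66, 680]) cube([1640, 831, 49]);
translate([382, 119, 0]) cube([76, 76, 680]);
translate([1840, 119, 0]) cube([76, 76, 680]);
translate([382, 768, 0]) cube([76, 76, 680]);
translate([1840, 768, 0]) cube([76, 76, 680]);
translate([458, 119, 571]) cube([1382, 76, 109]);
translate([458, 768, 571]) cube([1382, 76, 109]);
translate([382, 195, 571]) cube([76, 573, 109]);
translate([1840, 195, 571]) cube([76, 573, 109]);


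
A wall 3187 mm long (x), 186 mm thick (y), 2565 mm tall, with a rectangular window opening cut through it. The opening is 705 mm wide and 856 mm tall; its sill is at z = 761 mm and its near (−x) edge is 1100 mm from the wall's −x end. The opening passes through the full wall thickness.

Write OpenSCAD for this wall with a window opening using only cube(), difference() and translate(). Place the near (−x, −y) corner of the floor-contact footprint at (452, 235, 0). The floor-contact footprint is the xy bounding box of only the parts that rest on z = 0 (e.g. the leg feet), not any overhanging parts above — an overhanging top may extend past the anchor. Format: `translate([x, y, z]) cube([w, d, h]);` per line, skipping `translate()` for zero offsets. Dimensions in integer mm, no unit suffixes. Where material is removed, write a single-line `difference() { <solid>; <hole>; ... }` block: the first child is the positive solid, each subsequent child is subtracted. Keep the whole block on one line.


difference() { translate([452, 235, 0]) cube([3187, 186, 2565]); translate([1552, 235, 761]) cube([705, 186, 856]); }


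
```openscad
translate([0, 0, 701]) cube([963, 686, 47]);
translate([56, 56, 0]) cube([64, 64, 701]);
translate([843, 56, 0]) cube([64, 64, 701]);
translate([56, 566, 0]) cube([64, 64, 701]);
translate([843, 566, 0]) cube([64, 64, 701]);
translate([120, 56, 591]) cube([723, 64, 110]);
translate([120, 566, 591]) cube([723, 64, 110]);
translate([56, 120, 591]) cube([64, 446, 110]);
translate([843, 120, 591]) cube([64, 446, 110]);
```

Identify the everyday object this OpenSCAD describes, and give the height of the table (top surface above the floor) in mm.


A table. The table height is 748 mm.

A 963×686×47 slab sits at z = 701 on four 64 mm square posts — a table. The top surface is at 701 + 47 = 748 mm.


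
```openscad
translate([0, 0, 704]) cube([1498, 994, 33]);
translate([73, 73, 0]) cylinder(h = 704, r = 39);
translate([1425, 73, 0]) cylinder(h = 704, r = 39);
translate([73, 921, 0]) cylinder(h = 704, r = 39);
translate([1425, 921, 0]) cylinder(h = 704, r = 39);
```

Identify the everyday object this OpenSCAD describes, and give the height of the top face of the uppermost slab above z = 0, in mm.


A table. The table height is 737 mm.

A 1498×994×33 slab sits at z = 704 on four Ø78 mm round legs — a table. The top surface is at 704 + 33 = 737 mm.


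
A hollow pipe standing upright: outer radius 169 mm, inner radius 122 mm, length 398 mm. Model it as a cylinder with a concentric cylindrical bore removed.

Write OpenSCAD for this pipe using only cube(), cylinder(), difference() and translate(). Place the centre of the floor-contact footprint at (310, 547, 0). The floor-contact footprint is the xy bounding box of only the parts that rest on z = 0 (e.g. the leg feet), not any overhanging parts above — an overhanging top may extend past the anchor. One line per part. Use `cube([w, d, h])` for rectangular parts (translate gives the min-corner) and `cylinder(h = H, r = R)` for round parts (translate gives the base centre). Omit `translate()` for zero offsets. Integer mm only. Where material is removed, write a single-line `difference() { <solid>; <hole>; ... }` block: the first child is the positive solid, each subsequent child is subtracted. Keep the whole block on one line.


difference() { translate([310, 547, 0]) cylinder(h = 398, r = 169); translate([310, 547, 0]) cylinder(h = 398, r = 122); }


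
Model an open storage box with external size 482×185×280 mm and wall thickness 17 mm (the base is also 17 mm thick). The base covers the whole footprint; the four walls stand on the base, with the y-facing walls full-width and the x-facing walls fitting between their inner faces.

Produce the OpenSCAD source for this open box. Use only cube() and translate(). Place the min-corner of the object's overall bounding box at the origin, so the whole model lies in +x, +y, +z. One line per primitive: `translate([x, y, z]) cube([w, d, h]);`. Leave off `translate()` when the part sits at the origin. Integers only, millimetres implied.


cube([482, 185, 17]);
translate([0, 0, 17]) cube([482, 17, 263]);
translate([0, 168, 17]) cube([482, 17, 263]);
translate([0, 17, 17]) cube([17, 151, 263]);
translate([465, 17, 17]) cube([17, 151, 263]);


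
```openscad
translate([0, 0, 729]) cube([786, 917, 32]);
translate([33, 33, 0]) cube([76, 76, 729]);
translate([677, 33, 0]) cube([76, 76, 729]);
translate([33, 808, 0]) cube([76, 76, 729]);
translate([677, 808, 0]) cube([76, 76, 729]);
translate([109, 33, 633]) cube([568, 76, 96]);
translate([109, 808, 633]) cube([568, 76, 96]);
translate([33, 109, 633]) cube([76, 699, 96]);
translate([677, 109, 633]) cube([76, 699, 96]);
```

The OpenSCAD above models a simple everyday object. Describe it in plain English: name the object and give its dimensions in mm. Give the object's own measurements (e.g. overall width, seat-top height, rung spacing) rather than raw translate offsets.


A rectangular dining table. The top is 786×917×32 mm with its upper surface at z = 761 mm. It stands on four 76×76 mm square legs, each inset 33 mm from the nearest pair of top edges, running from the floor to the underside of the top. Four apron rails, 76 mm thick and 96 mm tall, run between adjacent legs with their top edges flush with the underside of the top and their outer faces flush with the legs' outer faces.


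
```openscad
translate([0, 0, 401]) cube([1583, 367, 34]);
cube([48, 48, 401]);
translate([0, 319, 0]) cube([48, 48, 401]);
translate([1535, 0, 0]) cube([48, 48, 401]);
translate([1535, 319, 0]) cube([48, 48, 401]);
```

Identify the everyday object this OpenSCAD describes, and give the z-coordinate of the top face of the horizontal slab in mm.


A bench. The seat-top height is 435 mm.

A long slab on four corner posts — a bench. The slab sits at z = 401 with thickness 34, so the top is 401 + 34 = 435 mm.


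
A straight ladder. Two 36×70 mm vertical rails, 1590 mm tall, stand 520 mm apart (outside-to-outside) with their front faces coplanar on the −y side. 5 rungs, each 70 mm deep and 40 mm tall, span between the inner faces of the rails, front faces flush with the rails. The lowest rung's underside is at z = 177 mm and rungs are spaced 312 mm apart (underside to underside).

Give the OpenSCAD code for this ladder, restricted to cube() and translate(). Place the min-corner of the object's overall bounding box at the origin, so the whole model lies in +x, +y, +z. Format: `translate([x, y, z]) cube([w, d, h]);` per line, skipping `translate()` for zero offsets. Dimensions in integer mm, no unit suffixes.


cube([36, 70, 1590]);
translate([484, 0, 0]) cube([36, 70, 1590]);
translate([36, 0, 177]) cube([448, 70, 40]);
translate([36, 0, 489]) cube([448, 70, 40]);
translate([36, 0, 801]) cube([448, 70, 40]);
translate([36, 0, 1113]) cube([448, 70, 40]);
translate([36, 0, 1425]) cube([448, 70, 40]);


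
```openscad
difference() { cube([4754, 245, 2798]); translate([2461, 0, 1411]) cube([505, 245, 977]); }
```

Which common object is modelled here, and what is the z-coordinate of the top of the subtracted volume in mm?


A wall with a window opening. The window head height is 2388 mm.

A wall with a rectangular opening subtracted — a window. Sill at z = 1411, opening 977 mm tall, so the head is at 1411 + 977 = 2388 mm.


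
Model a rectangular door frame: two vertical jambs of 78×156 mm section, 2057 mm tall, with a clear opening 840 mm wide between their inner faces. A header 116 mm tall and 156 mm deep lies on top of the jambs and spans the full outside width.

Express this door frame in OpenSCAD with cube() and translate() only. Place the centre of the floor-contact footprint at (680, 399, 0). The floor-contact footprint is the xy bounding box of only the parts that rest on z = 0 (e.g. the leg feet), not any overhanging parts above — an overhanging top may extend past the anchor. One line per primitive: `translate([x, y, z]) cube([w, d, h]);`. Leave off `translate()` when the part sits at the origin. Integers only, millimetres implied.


translate([182, 321, 0]) cube([78, 156, 2057]);
translate([1100, 321, 0]) cube([78, 156, 2057]);
translate([182, 321, 2057]) cube([996, 156, 116]);


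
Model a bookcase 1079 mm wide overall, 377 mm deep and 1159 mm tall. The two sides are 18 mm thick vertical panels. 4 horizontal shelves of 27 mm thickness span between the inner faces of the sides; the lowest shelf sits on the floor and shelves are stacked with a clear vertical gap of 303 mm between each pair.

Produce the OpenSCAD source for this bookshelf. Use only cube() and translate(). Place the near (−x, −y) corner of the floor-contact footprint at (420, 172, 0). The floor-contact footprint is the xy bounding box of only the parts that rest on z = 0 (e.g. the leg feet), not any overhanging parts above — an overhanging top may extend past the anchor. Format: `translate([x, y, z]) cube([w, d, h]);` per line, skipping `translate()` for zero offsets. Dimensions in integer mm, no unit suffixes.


translate([420, 172, 0]) cube([18, 377, 1159]);
translate([1481, 172, 0]) cube([18, 377, 1159]);
translate([438, 172, 0]) cube([1043, 377, 27]);
translate([438, 172, 330]) cube([1043, 377, 27]);
translate([438, 172, 660]) cube([1043, 377, 27]);
translate([438, 172, 990]) cube([1043, 377, 27]);


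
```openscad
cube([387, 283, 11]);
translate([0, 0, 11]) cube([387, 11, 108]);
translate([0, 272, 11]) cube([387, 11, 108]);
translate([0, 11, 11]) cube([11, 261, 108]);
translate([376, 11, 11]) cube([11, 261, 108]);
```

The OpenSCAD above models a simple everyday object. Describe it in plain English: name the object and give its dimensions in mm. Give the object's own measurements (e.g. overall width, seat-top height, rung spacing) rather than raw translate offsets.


An open-topped rectangular box: outside dimensions 387×283×119 mm, with a uniform wall and base thickness of 11 mm. The base is a full 387×283 slab on the floor; four walls sit on top of the base. The front and back walls (the −y and +y sides) span the full width; the two side walls fit between them.


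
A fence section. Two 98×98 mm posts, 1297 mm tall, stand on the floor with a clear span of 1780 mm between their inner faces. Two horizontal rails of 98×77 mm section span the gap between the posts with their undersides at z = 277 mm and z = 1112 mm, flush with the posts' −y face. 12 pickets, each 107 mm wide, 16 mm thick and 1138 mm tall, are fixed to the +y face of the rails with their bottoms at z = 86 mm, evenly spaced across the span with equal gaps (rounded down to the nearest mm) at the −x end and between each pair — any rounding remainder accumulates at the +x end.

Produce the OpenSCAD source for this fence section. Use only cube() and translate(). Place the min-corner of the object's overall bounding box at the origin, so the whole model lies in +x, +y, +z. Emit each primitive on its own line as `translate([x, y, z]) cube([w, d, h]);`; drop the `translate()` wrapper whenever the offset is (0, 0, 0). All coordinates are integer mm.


cube([98, 98, 1297]);
translate([1878, 0, 0]) cube([98, 98, 1297]);
translate([98, 0, 277]) cube([1780, 98, 77]);
translate([98, 0, 1112]) cube([1780, 98, 77]);
translate([136, 98, 86]) cube([107, 16, 1138]);
translate([281, 98, 86]) cube([107, 16, 1138]);
translate([426, 98, 86]) cube([107, 16, 1138]);
translate([571, 98, 86]) cube([107, 16, 1138]);
translate([716, 98, 86]) cube([107, 16, 1138]);
translate([861, 98, 86]) cube([107, 16, 1138]);
translate([1006, 98, 86]) cube([107, 16, 1138]);
translate([1151, 98, 86]) cube([107, 16, 1138]);
translate([1296, 98, 86]) cube([107, 16, 1138]);
translate([1441, 98, 86]) cube([107, 16, 1138]);
translate([1586, 98, 86]) cube([107, 16, 1138]);
translate([1731, 98, 86]) cube([107, 16, 1138]);


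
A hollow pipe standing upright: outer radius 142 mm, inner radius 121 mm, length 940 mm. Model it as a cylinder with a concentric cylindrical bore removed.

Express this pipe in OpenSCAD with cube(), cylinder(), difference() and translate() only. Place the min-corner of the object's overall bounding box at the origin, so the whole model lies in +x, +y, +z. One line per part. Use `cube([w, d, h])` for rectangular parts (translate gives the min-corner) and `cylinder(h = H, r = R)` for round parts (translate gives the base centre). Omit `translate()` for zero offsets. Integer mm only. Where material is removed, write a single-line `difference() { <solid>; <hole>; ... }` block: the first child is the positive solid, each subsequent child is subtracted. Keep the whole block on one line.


difference() { translate([142, 142, 0]) cylinder(h = 940, r = 142); translate([142, 142, 0]) cylinder(h = 940, r = 121); }


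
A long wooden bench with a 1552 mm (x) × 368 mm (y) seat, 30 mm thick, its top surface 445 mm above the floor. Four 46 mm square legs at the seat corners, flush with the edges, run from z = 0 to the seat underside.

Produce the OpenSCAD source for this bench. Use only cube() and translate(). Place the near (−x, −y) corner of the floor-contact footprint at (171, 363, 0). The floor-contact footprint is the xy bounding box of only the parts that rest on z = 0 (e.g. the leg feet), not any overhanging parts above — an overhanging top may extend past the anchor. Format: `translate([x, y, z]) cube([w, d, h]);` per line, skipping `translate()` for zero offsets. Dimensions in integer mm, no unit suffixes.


// leg_h = 445 − 30 = 415
translate([171, 363, 415]) cube([1552, 368, 30]);
translate([171, 363, 0]) cube([46, 46, 415]);
translate([171, 685, 0]) cube([46, 46, 415]);
translate([1677, 363, 0]) cube([46, 46, 415]);
translate([1677, 685, 0]) cube([46, 46, 415]);


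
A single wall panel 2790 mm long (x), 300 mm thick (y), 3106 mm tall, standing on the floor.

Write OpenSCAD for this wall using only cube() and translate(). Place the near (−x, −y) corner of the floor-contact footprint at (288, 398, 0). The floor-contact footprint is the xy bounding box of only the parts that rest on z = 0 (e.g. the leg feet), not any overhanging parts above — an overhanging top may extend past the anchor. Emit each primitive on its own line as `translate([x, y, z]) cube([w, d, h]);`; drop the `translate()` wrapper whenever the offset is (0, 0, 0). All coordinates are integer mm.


translate([288, 398, 0]) cube([2790, 300, 3106]);


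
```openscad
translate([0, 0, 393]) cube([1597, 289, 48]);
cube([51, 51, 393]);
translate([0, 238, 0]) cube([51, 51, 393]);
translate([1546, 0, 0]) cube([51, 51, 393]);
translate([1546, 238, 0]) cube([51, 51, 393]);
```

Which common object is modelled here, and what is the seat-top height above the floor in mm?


A bench. The seat-top height is 441 mm.

A long slab on four corner posts — a bench. The slab sits at z = 393 with thickness 48, so the top is 393 + 48 = 441 mm.


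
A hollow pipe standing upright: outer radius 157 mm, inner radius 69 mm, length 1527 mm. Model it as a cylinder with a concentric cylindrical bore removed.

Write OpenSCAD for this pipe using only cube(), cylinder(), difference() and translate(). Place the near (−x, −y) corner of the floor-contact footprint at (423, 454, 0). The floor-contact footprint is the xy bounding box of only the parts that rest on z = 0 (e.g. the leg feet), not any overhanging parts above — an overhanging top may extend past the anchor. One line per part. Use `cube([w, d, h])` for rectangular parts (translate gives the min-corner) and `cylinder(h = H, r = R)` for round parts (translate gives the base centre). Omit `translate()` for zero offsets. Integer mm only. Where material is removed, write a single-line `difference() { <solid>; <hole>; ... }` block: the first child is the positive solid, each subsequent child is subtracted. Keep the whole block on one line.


difference() { translate([580, 611, 0]) cylinder(h = 1527, r = 157); translate([580, 611, 0]) cylinder(h = 1527, r = 69); }


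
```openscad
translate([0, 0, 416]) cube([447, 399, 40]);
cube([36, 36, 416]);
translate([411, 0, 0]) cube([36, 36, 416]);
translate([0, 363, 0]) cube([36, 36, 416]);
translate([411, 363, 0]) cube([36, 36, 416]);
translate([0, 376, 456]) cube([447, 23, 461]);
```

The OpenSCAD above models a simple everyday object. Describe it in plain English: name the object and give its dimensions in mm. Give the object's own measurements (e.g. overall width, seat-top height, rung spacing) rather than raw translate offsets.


A chair. The seat is a 447×399×40 mm slab with its top at z = 456 mm, on four 36×36 mm corner legs (flush with the seat edges, standing on z = 0). A flat backrest 23 mm thick, 461 mm tall, spans the full seat width and rises from the seat top along its +y edge, rear face flush with the rear of the seat.


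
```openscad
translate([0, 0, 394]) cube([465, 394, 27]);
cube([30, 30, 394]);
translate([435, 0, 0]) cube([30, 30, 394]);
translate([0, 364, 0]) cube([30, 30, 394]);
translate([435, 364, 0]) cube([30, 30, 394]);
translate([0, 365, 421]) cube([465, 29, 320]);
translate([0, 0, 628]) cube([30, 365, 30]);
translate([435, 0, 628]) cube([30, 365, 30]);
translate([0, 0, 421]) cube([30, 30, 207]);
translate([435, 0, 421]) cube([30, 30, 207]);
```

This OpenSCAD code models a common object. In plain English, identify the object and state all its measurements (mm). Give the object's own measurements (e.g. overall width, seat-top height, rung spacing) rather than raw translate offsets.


A chair. The seat is a 465×394×27 mm slab with its top at z = 421 mm, on four 30×30 mm corner legs (flush with the seat edges, standing on z = 0). A flat backrest 29 mm thick, 320 mm tall, spans the full seat width and rises from the seat top along its +y edge, rear face flush with the rear of the seat. Two armrests of 30×30 mm section run along each side from the seat's front edge to the front of the backrest, top faces 237 mm above the seat top and outer faces flush with the seat's x-edges; a 30×30 mm post under the front of each armrest stands on the seat at the front corner.


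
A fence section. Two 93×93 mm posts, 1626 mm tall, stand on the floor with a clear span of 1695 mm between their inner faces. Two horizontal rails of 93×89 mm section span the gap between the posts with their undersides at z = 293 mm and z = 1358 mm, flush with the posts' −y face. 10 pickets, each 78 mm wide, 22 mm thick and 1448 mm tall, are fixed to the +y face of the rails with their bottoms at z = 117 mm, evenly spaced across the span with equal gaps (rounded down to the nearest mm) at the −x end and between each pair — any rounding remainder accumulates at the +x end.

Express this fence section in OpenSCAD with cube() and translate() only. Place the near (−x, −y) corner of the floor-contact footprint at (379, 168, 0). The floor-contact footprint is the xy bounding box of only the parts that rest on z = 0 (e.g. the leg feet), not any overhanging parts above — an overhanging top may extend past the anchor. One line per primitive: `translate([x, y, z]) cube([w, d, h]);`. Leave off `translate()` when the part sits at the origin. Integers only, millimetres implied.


translate([379, 168, 0]) cube([93, 93, 1626]);
translate([2167, 168, 0]) cube([93, 93, 1626]);
translate([472, 168, 293]) cube([1695, 93, 89]);
translate([472, 168, 1358]) cube([1695, 93, 89]);
translate([555, 261, 117]) cube([78, 22, 1448]);
translate([716, 261, 117]) cube([78, 22, 1448]);
translate([877, 261, 117]) cube([78, 22, 1448]);
translate([1038, 261, 117]) cube([78, 22, 1448]);
translate([1199, 261, 117]) cube([78, 22, 1448]);
translate([1360, 261, 117]) cube([78, 22, 1448]);
translate([1521, 261, 117]) cube([78, 22, 1448]);
translate([1682, 261, 117]) cube([78, 22, 1448]);
translate([1843, 261, 117]) cube([78, 22, 1448]);
translate([2004, 261, 117]) cube([78, 22, 1448]);


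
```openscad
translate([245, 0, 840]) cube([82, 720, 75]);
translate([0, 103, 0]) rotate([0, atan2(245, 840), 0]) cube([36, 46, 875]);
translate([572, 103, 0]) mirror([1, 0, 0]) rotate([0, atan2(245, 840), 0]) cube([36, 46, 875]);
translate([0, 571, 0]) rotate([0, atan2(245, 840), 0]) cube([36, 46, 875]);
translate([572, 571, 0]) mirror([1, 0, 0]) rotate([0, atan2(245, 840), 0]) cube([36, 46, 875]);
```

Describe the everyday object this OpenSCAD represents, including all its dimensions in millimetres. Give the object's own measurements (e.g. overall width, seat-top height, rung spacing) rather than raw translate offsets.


A sawhorse. A 82×720×75 mm beam (x, y, z) sits on two A-frame leg pairs. Each pair is two raked legs of 36×46 mm section (46 mm along y) splaying symmetrically in x. Each leg rises 840 mm vertically over 245 mm of horizontal reach and is 875 mm long along its own axis. Every leg's outer bottom edge rests on the floor and its outer top edge meets a bottom edge of the beam — the left legs (tilting toward +x) meet the beam's −x bottom edge, the right legs (their mirror images, tilting toward −x) meet its +x bottom edge — so the leg tops tuck under the beam, the beam's underside is 840 mm above the floor, and the feet are 572 mm apart outside-to-outside with the beam centred between them. The two leg pairs are set in 103 mm from either end of the beam.


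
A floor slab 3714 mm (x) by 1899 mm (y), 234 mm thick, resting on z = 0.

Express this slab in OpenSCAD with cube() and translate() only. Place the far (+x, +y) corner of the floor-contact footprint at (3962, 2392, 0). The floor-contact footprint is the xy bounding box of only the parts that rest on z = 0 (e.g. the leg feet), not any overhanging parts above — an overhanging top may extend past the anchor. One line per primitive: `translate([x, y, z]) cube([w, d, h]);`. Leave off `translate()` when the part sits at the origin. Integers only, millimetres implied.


translate([248, 493, 0]) cube([3714, 1899, 234]);


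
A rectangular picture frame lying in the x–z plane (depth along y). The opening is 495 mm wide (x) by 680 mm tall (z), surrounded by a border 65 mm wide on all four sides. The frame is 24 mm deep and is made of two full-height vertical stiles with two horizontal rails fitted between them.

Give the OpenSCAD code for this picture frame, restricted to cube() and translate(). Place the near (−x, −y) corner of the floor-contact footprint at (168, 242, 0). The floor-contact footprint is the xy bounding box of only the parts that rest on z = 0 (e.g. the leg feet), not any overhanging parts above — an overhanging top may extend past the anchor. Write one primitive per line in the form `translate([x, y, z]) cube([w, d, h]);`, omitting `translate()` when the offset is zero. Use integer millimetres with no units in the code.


translate([168, 242, 0]) cube([65, 24, 810]);
translate([728, 242, 0]) cube([65, 24, 810]);
translate([233, 242, 0]) cube([495, 24, 65]);
translate([233, 242, 745]) cube([495, 24, 65]);


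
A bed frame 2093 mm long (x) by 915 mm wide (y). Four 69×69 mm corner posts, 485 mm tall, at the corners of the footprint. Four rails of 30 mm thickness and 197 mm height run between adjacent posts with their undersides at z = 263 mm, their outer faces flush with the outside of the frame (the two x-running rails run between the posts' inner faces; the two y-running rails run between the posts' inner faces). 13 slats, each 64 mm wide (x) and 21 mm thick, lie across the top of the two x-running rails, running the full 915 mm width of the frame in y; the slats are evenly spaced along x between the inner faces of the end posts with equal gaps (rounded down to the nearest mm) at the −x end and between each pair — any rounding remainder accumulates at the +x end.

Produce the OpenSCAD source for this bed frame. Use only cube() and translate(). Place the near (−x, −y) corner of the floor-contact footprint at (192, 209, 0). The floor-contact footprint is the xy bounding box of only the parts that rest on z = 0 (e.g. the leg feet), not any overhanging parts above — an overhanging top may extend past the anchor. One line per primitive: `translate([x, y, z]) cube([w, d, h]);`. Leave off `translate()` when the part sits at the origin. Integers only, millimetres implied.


translate([192, 209, 0]) cube([69, 69, 485]);
translate([192, 1055, 0]) cube([69, 69, 485]);
translate([2216, 209, 0]) cube([69, 69, 485]);
translate([2216, 1055, 0]) cube([69, 69, 485]);
translate([261, 209, 263]) cube([1955, 30, 197]);
translate([261, 1094, 263]) cube([1955, 30, 197]);
translate([192, 278, 263]) cube([30, 777, 197]);
translate([2255, 278, 263]) cube([30, 777, 197]);
translate([341, 209, 460]) cube([64, 915, 21]);
translate([485, 209, 460]) cube([64, 915, 21]);
translate([629, 209, 460]) cube([64, 915, 21]);
translate([773, 209, 460]) cube([64, 915, 21]);
translate([917, 209, 460]) cube([64, 915, 21]);
translate([1061, 209, 460]) cube([64, 915, 21]);
translate([1205, 209, 460]) cube([64, 915, 21]);
translate([1349, 209, 460]) cube([64, 915, 21]);
translate([1493, 209, 460]) cube([64, 915, 21]);
translate([1637, 209, 460]) cube([64, 915, 21]);
translate([1781, 209, 460]) cube([64, 915, 21]);
translate([1925, 209, 460]) cube([64, 915, 21]);
translate([2069, 209, 460]) cube([64, 915, 21]);


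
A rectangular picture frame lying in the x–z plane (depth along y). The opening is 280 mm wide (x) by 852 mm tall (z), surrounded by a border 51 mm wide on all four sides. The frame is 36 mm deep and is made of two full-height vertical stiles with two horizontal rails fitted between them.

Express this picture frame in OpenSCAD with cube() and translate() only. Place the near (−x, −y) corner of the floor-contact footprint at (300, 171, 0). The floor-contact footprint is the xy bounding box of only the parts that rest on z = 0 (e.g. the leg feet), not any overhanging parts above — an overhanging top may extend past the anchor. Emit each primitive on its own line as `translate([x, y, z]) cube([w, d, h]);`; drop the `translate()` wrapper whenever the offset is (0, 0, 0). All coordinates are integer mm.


translate([300, 171, 0]) cube([51, 36, 954]);
translate([631, 171, 0]) cube([51, 36, 954]);
translate([351, 171, 0]) cube([280, 36, 51]);
translate([351, 171, 903]) cube([280, 36, 51]);


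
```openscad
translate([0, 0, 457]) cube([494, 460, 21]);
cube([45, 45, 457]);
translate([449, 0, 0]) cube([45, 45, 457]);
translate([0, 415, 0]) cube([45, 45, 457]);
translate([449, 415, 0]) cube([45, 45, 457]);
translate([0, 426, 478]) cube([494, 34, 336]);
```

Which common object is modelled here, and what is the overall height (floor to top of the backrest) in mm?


A chair. The overall height is 814 mm.

A slab on four corner posts with a tall panel at the back — a chair. The seat slab sits at z = 457 with thickness 21, and the 336 mm backrest starts at the seat top, so the overall height is 457 + 21 + 336 = 814 mm.


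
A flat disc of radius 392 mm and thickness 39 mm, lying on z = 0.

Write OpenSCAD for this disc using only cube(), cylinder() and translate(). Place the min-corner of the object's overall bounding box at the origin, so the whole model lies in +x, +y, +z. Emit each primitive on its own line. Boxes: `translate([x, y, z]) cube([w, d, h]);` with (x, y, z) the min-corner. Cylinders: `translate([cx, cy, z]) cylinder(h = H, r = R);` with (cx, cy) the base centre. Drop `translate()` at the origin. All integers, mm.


translate([392, 392, 0]) cylinder(h = 39, r = 392);


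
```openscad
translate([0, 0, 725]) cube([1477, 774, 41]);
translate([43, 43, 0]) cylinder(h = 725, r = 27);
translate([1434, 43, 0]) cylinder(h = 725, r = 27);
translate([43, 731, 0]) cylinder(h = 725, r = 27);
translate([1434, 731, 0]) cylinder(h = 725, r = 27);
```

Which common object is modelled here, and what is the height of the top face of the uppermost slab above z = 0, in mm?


A table. The table height is 766 mm.

A 1477×774×41 slab sits at z = 725 on four Ø54 mm round legs — a table. The top surface is at 725 + 41 = 766 mm.


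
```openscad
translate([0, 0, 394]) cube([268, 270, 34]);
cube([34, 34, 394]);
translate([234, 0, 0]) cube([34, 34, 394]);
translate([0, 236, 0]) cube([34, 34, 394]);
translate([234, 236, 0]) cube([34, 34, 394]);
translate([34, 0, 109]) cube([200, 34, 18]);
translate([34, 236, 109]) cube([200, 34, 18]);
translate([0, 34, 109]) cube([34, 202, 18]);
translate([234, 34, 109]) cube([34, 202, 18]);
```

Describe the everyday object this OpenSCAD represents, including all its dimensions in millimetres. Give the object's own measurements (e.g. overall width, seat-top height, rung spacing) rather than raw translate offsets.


A four-legged stool. The seat is a 268×270×34 mm slab whose top surface is at z = 428 mm; four square legs, each 34×34 mm in cross-section, run from the floor (z = 0) to the underside of the seat, each flush with a corner of the seat. Four stretchers, 34 mm wide and 18 mm tall, connect adjacent legs with their undersides at z = 109 mm, each running between the inner faces of the legs it joins and aligned with the legs' outer faces on the other axis.


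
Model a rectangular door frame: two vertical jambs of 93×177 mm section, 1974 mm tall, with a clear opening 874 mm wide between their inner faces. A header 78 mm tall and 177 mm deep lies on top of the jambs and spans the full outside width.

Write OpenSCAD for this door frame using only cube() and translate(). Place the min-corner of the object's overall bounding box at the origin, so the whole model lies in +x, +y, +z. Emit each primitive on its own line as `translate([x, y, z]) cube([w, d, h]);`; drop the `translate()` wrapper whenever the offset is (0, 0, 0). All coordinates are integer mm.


cube([93, 177, 1974]);
translate([967, 0, 0]) cube([93, 177, 1974]);
translate([0, 0, 1974]) cube([1060, 177, 78]);


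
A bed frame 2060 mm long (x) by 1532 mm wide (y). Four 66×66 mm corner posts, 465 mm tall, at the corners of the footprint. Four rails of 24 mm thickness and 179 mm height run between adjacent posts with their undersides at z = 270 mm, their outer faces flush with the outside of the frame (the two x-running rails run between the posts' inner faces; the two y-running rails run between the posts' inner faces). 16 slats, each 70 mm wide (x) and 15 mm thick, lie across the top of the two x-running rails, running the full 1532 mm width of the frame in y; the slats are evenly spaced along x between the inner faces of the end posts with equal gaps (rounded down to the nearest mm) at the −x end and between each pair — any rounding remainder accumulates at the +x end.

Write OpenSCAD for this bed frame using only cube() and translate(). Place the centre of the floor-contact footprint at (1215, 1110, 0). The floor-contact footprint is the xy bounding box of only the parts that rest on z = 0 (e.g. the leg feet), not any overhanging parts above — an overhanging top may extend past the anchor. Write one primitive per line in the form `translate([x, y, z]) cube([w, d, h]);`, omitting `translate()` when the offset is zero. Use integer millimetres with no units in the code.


translate([185, 344, 0]) cube([66, 66, 465]);
translate([185, 1810, 0]) cube([66, 66, 465]);
translate([2179, 344, 0]) cube([66, 66, 465]);
translate([2179, 1810, 0]) cube([66, 66, 465]);
translate([251, 344, 270]) cube([1928, 24, 179]);
translate([251, 1852, 270]) cube([1928, 24, 179]);
translate([185, 410, 270]) cube([24, 1400, 179]);
translate([2221, 410, 270]) cube([24, 1400, 179]);
translate([298, 344, 449]) cube([70, 1532, 15]);
translate([415, 344, 449]) cube([70, 1532, 15]);
translate([532, 344, 449]) cube([70, 1532, 15]);
translate([649, 344, 449]) cube([70, 1532, 15]);
translate([766, 344, 449]) cube([70, 1532, 15]);
translate([883, 344, 449]) cube([70, 1532, 15]);
translate([1000, 344, 449]) cube([70, 1532, 15]);
translate([1117, 344, 449]) cube([70, 1532, 15]);
translate([1234, 344, 449]) cube([70, 1532, 15]);
translate([1351, 344, 449]) cube([70, 1532, 15]);
translate([1468, 344, 449]) cube([70, 1532, 15]);
translate([1585, 344, 449]) cube([70, 1532, 15]);
translate([1702, 344, 449]) cube([70, 1532, 15]);
translate([1819, 344, 449]) cube([70, 1532, 15]);
translate([1936, 344, 449]) cube([70, 1532, 15]);
translate([2053, 344, 449]) cube([70, 1532, 15]);


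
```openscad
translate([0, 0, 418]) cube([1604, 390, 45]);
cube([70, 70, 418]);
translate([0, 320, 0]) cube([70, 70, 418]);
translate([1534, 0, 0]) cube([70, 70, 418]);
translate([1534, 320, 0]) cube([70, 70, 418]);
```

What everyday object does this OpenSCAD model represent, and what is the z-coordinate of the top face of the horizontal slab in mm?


A bench. The seat-top height is 463 mm.

A long slab on four corner posts — a bench. The slab sits at z = 418 with thickness 45, so the top is 418 + 45 = 463 mm.


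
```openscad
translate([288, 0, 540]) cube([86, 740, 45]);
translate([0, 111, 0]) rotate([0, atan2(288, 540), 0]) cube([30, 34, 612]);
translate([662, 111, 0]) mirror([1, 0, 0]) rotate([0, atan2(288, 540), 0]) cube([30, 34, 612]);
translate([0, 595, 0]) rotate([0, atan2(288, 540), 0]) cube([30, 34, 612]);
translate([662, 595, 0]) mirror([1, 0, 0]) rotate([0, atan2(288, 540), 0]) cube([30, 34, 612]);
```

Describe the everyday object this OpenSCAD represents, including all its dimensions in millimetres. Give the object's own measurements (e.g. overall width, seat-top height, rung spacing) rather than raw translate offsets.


A sawhorse. A 86×740×45 mm beam (x, y, z) sits on two A-frame leg pairs. Each pair is two raked legs of 30×34 mm section (34 mm along y) splaying symmetrically in x. Each leg rises 540 mm vertically over 288 mm of horizontal reach and is 612 mm long along its own axis. Every leg's outer bottom edge rests on the floor and its outer top edge meets a bottom edge of the beam — the left legs (tilting toward +x) meet the beam's −x bottom edge, the right legs (their mirror images, tilting toward −x) meet its +x bottom edge — so the leg tops tuck under the beam, the beam's underside is 540 mm above the floor, and the feet are 662 mm apart outside-to-outside with the beam centred between them. The two leg pairs are set in 111 mm from either end of the beam.


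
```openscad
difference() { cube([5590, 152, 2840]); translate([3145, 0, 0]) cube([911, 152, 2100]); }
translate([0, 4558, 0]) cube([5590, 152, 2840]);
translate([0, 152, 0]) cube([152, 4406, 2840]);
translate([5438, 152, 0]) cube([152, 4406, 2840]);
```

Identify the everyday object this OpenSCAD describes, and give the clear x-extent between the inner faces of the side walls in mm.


A single room. The interior width is 5286 mm.

Four walls enclosing a rectangle with a door in the front wall — a room. Outside width 5590 minus two 152 mm walls gives 5286 mm.


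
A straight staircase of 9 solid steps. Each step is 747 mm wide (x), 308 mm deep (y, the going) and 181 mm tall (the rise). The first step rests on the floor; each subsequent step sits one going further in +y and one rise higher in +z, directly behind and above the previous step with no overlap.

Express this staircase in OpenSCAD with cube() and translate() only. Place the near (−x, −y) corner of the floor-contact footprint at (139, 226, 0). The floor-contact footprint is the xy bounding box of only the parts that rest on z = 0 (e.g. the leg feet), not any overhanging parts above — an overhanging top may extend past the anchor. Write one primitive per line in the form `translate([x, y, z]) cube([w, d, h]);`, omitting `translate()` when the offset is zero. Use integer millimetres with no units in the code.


translate([139, 226, 0]) cube([747, 308, 181]);
translate([139, 534, 181]) cube([747, 308, 181]);
translate([139, 842, 362]) cube([747, 308, 181]);
translate([139, 1150, 543]) cube([747, 308, 181]);
translate([139, 1458, 724]) cube([747, 308, 181]);
translate([139, 1766, 905]) cube([747, 308, 181]);
translate([139, 2074, 1086]) cube([747, 308, 181]);
translate([139, 2382, 1267]) cube([747, 308, 181]);
translate([139, 2690, 1448]) cube([747, 308, 181]);


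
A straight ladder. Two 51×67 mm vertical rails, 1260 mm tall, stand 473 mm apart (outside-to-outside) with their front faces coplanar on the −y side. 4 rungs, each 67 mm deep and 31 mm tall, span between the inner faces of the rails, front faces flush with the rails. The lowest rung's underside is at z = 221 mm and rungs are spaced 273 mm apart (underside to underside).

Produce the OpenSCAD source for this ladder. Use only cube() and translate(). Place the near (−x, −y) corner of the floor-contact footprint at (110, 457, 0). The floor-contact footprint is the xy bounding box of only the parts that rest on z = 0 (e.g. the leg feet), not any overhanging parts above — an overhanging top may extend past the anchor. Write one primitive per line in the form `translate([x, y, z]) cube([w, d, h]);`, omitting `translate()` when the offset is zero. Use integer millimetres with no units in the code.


// rung span = 473 - 2*51 = 371
// rung[k] z = 221 + k*273
translate([110, 457, 0]) cube([51, 67, 1260]);
translate([532, 457, 0]) cube([51, 67, 1260]);
translate([161, 457, 221]) cube([371, 67, 31]);
translate([161, 457, 494]) cube([371, 67, 31]);
translate([161, 457, 767]) cube([371, 67, 31]);
translate([161, 457, 1040]) cube([371, 67, 31]);


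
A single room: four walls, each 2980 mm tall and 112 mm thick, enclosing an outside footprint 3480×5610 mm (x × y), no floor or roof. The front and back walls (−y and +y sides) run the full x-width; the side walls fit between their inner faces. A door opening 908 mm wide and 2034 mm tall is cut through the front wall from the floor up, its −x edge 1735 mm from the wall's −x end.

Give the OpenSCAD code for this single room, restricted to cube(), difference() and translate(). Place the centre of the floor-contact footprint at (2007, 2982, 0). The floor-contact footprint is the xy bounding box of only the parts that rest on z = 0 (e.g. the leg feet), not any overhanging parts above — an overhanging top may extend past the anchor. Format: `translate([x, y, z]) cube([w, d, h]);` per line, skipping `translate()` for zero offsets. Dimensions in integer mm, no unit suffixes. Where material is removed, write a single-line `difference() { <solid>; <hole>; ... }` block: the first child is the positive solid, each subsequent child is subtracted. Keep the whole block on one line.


difference() { translate([267, 177, 0]) cube([3480, 112, 2980]); translate([2002, 177, 0]) cube([908, 112, 2034]); }
translate([267, 5675, 0]) cube([3480, 112, 2980]);
translate([267, 289, 0]) cube([112, 5386, 2980]);
translate([3635, 289, 0]) cube([112, 5386, 2980]);
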